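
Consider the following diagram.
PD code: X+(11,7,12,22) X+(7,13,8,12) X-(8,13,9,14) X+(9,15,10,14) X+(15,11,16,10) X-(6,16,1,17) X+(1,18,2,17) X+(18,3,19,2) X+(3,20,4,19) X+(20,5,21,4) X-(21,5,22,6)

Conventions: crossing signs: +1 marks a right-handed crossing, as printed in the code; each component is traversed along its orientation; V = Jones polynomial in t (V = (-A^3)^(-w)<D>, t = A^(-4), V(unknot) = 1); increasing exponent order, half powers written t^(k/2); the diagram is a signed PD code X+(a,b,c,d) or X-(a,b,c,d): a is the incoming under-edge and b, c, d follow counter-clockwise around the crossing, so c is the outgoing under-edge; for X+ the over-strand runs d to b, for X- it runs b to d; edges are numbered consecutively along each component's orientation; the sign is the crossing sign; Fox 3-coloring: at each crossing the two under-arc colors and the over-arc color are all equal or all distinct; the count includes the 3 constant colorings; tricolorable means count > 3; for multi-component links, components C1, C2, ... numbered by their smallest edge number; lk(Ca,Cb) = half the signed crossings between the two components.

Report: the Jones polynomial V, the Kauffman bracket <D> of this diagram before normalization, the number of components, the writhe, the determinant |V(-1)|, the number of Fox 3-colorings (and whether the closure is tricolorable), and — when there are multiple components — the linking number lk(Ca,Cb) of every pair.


V(t) = -t^(3/2) - 2t^(7/2) + t^(9/2) - t^(11/2) + t^(13/2)
bracket: -A^-11 + A^-7 - A^-3 + 2A + A^9, w = +5
2 components, writhe +5, over 11 crossings
lk(C1,C2) = +1
det 6, colorings 9 of 3^11 — tricolorable
observation: w = +5 shifts under R1 moves; the (-A^3)^(-5) factor cancels that in V


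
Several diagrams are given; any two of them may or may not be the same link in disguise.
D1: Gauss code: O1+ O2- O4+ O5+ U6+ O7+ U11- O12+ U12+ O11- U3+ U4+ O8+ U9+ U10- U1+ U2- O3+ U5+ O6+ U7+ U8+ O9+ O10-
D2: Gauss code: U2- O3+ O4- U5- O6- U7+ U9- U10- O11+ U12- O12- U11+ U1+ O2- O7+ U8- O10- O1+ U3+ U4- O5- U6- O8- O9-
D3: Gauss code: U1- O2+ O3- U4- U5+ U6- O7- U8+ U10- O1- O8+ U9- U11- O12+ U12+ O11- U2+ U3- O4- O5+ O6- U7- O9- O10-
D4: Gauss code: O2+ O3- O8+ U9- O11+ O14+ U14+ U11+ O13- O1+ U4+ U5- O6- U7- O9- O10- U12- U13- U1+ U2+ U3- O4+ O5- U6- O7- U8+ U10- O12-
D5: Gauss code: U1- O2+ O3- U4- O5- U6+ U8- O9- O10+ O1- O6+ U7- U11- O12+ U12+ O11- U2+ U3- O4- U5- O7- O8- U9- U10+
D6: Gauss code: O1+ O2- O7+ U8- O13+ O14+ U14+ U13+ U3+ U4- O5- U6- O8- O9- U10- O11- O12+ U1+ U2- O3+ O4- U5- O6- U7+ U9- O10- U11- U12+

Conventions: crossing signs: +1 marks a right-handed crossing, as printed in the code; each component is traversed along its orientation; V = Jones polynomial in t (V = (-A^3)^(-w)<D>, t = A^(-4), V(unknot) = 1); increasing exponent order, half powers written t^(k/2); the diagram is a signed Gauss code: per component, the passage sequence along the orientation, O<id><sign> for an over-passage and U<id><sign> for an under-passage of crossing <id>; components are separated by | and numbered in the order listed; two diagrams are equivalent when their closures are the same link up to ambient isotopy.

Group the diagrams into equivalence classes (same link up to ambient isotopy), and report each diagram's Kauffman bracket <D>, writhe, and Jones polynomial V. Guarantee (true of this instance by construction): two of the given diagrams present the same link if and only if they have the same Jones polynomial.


grouping into links: {D1} | {D2, D3, D4, D5, D6}
V(D1) = t^2 + t^4 - t^5 + t^6 - t^7  (w +6, c 12, <D> = -A^-10 + A^-6 - A^-2 + A^2 + A^10)
V(D2) = -t^-6 + t^-5 - t^-4 + 2t^-3 - t^-2 + t^-1  [12 crossings, <D> = A^-8 - A^-4 + 2 - A^4 + A^8 - A^12, w = -4]
D3 (bracket A^-8 - A^-4 + 2 - A^4 + A^8 - A^12; 12 crossings at w = -4): V = -t^-6 + t^-5 - t^-4 + 2t^-3 - t^-2 + t^-1
V(D4) = -t^-6 + t^-5 - t^-4 + 2t^-3 - t^-2 + t^-1  [14 crossings, <D> = A^-2 - A^2 + 2A^6 - A^10 + A^14 - A^18, w = -2]
D5 (bracket A^-8 - A^-4 + 2 - A^4 + A^8 - A^12; 12 crossings at w = -4): V = -t^-6 + t^-5 - t^-4 + 2t^-3 - t^-2 + t^-1
V(D6) = -t^-6 + t^-5 - t^-4 + 2t^-3 - t^-2 + t^-1  [14 crossings, <D> = A^-2 - A^2 + 2A^6 - A^10 + A^14 - A^18, w = -2]
why: V(t) takes 2 values over 6 diagrams, fixing the grouping


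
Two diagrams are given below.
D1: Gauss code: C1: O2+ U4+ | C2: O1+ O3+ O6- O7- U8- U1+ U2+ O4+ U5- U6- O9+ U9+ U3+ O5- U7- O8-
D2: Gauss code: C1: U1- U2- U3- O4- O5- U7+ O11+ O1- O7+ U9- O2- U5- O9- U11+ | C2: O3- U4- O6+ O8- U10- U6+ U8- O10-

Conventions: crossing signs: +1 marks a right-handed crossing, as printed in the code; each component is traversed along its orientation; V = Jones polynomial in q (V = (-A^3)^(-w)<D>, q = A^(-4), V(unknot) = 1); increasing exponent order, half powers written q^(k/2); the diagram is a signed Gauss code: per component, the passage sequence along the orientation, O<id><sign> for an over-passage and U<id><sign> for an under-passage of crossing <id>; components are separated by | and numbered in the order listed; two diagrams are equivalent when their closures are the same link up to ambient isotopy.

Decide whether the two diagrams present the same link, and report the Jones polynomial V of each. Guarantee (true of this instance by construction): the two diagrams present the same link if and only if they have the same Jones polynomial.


equivalent: no
D1 (bracket A^-7 + A; 9 crossings at w = +1): V = -q^(1/2) - q^(5/2)
D2 (bracket A^-9 + 2A^-1 - A^3 + A^7 - A^11; 11 crossings at w = -5): V = q^(-13/2) - q^(-11/2) + q^(-9/2) - 2q^(-7/2) - q^(-3/2)
key observation: 2 values of V(q) split the 2 diagrams


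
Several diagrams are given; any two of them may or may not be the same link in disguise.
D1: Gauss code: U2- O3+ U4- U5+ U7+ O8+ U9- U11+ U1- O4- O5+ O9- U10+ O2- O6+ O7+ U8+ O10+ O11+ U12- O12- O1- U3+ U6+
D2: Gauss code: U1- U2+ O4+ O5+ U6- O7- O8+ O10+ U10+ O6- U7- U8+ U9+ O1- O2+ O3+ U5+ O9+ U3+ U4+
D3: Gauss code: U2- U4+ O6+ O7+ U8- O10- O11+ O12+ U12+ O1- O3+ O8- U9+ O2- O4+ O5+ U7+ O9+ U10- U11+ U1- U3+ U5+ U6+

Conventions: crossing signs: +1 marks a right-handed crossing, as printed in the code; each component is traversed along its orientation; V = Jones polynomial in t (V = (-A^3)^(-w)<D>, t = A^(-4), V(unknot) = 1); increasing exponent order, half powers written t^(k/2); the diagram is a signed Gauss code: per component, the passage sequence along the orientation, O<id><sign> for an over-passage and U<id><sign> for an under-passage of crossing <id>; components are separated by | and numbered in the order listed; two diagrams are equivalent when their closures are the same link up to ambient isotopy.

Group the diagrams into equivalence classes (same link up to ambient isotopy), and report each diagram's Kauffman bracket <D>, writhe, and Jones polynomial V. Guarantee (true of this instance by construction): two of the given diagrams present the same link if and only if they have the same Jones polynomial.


grouping into links: {D1, D2, D3}
V(D1) = t + t^3 - t^4  (w +2, c 12, <D> = -A^-10 + A^-6 + A^2)
D2 (bracket -A^-4 + 1 + A^8; 10 crossings at w = +4): V = t + t^3 - t^4
V(D3) = t + t^3 - t^4  [12 crossings, <D> = -A^-4 + 1 + A^8, w = +4]
why: one V(t) for all 3 diagrams — one class (guaranteed)


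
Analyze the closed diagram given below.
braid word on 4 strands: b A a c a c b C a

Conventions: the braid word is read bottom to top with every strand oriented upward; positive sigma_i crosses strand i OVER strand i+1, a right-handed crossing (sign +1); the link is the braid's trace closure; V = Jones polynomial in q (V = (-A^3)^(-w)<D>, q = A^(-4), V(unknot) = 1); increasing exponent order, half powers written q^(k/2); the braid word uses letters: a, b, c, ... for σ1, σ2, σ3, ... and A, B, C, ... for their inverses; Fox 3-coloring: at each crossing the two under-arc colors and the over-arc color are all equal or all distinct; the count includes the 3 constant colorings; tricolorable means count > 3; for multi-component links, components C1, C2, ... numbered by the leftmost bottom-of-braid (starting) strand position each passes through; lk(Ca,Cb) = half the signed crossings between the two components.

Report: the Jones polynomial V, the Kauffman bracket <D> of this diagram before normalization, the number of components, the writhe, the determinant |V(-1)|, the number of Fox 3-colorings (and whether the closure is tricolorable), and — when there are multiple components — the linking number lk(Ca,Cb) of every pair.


V(q) = q - q^2 + 2q^3 - q^4 + q^5 - q^6
bracket: A^-9 - A^-5 + A^-1 - 2A^3 + A^7 - A^11, w = +5
1 component, writhe +5, over 9 crossings
det 7, colorings 3 of 3^9 — not tricolorable
observation: w = +5 (over 9 crossings) is diagram-only; (-A^3)^(-5) removes it from V


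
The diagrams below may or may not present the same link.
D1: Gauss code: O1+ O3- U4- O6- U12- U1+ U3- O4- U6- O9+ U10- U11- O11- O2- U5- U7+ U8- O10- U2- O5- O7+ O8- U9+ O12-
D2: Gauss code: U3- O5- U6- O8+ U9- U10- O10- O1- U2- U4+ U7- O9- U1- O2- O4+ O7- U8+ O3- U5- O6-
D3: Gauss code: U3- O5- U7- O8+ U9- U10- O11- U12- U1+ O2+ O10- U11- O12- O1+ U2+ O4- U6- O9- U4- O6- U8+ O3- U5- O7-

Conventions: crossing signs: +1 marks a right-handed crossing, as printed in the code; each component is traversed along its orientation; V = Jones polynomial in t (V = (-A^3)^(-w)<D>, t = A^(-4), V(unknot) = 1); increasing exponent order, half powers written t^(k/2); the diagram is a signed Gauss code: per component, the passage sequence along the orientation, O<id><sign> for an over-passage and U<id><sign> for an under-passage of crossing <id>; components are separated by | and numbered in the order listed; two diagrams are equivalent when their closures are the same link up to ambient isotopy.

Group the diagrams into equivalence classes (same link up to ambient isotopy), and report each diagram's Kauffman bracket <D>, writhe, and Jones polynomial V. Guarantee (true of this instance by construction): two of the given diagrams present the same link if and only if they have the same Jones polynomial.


classes: {D1, D2, D3}
V(D1) = t^-8 - 2t^-7 + t^-6 - 2t^-5 + 2t^-4 + t^-2  [12 crossings, <D> = A^-10 + 2A^-2 - 2A^2 + A^6 - 2A^10 + A^14, w = -6]
V(D2) = t^-8 - 2t^-7 + t^-6 - 2t^-5 + 2t^-4 + t^-2  [10 crossings, <D> = A^-10 + 2A^-2 - 2A^2 + A^6 - 2A^10 + A^14, w = -6]
V(D3) = t^-8 - 2t^-7 + t^-6 - 2t^-5 + 2t^-4 + t^-2  [12 crossings, <D> = A^-10 + 2A^-2 - 2A^2 + A^6 - 2A^10 + A^14, w = -6]
note: one V(t) for all 3 diagrams — one class (guaranteed)


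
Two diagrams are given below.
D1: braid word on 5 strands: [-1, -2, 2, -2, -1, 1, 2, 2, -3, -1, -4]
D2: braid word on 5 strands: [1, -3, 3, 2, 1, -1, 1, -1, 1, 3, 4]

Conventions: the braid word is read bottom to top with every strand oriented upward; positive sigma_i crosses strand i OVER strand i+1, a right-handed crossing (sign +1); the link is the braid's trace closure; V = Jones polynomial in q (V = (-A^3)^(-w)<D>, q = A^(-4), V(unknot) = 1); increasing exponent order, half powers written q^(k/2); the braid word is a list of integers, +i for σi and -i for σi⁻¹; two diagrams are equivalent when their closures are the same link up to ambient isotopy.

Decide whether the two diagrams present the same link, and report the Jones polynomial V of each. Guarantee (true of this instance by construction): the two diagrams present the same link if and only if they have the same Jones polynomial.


same link: no
V(D1) = -q^(-5/2) - q^(-1/2)  [11 crossings, <D> = A^-7 + A, w = -3]
V(D2) = -q^(1/2) - q^(5/2)  (w +5, c 11, <D> = A^5 + A^13)
note: 2 values of V(q) split the 2 diagrams


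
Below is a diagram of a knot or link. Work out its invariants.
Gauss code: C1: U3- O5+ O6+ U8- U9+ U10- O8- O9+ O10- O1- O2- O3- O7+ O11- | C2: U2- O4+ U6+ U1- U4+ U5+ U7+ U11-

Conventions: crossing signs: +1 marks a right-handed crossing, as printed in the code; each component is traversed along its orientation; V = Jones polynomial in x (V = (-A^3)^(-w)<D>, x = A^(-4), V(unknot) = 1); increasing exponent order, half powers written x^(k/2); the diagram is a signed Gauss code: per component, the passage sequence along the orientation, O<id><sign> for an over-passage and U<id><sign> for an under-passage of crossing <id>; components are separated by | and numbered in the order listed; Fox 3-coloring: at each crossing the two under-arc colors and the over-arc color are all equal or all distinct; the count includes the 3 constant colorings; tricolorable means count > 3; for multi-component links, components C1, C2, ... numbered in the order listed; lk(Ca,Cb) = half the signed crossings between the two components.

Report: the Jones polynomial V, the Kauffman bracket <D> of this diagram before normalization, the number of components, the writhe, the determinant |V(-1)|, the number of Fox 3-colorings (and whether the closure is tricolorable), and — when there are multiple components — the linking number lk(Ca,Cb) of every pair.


V = -x^(-1/2) - x^(1/2)
<D> = A^-5 + A^-1 (w = -1)
2 components over 11 crossings, w = -1
lk(C1,C2): 0
9 Fox colorings among 3^11, |V(-1)| = 0: tricolorable
why: all 2 components of this link are unlinked algebraically


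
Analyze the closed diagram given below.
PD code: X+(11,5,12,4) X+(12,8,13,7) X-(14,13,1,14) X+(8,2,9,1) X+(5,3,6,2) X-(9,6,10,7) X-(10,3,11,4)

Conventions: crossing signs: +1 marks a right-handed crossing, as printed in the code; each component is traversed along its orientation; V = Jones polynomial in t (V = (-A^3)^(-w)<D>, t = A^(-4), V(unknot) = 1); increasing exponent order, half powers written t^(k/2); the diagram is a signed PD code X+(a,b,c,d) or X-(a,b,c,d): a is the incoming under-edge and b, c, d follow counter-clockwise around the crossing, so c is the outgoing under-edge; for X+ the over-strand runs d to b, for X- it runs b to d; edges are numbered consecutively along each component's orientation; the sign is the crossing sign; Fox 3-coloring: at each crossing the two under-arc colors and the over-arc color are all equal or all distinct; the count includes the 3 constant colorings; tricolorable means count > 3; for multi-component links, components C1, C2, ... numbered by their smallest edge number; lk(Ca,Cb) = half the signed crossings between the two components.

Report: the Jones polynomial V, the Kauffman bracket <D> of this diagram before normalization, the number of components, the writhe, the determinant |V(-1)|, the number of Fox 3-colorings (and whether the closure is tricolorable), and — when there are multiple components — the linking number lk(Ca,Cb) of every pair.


V = 1
<D> = -A^3 (w = +1)
1 component over 7 crossings, w = +1
3 Fox colorings among 3^7, |V(-1)| = 1: not tricolorable
why: det 1 = |V(-1)|; not divisible by 3, so not tricolorable


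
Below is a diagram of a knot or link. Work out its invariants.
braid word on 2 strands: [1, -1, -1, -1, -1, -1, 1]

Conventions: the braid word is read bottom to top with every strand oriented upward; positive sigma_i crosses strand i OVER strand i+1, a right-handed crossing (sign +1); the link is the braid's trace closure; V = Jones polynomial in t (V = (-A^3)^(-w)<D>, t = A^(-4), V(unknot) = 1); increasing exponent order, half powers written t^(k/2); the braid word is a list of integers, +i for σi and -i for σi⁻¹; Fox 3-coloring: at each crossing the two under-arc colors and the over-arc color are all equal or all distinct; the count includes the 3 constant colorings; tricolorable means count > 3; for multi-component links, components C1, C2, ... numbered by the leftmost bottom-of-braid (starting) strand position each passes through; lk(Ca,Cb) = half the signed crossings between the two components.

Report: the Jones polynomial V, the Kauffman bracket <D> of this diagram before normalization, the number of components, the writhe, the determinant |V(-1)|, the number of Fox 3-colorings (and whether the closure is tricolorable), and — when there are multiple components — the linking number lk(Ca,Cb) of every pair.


V = -t^-4 + t^-3 + t^-1
<D> = -A^-5 - A^3 + A^7 (w = -3)
1 component over 7 crossings, w = -3
9 Fox colorings among 3^7, |V(-1)| = 3: tricolorable
why: V spans 3 powers of t: at least 3 crossings in any diagram


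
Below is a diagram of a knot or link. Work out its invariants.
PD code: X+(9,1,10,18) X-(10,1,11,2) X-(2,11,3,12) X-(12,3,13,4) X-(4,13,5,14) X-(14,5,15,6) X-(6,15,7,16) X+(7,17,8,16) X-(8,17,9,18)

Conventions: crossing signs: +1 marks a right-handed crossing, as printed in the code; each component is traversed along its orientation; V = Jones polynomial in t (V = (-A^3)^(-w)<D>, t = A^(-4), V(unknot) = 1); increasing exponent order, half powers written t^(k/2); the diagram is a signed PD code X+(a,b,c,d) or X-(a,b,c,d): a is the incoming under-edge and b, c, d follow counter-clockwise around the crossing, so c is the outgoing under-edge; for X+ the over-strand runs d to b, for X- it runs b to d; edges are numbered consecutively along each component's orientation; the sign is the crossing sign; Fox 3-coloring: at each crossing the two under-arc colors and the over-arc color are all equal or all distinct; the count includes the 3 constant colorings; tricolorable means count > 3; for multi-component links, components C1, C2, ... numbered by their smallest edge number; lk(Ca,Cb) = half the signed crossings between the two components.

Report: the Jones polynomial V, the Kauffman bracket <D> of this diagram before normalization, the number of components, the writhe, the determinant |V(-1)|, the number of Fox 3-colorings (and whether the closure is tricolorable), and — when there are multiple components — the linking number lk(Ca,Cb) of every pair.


V(t) = -t^-7 + t^-6 - t^-5 + t^-4 + t^-2
bracket: -A^-7 - A + A^5 - A^9 + A^13, w = -5
1 component, writhe -5, over 9 crossings
det 5, colorings 3 of 3^9 — not tricolorable
observation: the span of V is 5, forcing >= 5 crossings in any diagram


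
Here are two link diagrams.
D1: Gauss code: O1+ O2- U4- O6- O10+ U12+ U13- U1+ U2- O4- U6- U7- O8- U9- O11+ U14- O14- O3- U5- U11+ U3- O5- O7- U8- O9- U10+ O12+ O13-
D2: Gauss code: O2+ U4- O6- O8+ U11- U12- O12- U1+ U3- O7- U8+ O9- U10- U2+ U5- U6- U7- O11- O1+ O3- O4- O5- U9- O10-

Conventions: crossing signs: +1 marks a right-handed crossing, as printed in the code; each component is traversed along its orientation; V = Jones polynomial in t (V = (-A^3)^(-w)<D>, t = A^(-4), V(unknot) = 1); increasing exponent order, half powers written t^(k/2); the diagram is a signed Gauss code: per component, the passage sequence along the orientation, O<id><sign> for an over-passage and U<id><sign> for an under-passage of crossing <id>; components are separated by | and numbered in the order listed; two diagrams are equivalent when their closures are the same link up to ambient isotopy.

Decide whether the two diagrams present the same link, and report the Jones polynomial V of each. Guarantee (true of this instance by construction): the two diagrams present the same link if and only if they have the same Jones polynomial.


same link: no
V(D1) = -t^-4 + t^-3 + t^-1  [14 crossings, <D> = A^-14 + A^-6 - A^-2, w = -6]
V(D2) = -t^-6 + t^-5 - t^-4 + 2t^-3 - t^-2 + t^-1  (w -6, c 12, <D> = A^-14 - A^-10 + 2A^-6 - A^-2 + A^2 - A^6)
note: 2 values of V(t) split the 2 diagrams


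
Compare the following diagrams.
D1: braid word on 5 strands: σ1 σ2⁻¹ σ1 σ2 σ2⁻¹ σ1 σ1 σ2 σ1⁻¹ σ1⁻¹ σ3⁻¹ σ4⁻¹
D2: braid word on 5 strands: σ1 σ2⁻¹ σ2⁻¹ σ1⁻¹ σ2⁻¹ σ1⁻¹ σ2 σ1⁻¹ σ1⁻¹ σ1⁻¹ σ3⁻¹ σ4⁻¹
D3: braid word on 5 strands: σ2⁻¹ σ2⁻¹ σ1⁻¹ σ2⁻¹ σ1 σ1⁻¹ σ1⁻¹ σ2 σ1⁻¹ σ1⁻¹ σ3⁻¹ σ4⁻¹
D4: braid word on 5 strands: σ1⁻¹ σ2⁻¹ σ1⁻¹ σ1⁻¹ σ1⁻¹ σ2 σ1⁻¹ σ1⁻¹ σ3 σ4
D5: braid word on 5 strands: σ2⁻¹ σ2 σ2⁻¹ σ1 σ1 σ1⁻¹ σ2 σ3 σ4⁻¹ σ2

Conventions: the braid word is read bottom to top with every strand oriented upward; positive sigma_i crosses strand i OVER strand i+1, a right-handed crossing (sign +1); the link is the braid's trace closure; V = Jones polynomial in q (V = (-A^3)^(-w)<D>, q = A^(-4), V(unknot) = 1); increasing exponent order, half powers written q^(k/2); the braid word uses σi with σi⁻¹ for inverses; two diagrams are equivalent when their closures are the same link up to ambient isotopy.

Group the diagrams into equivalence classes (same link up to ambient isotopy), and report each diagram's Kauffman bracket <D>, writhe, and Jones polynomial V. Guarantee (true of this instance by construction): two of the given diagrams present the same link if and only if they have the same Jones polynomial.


grouping into links: {D1} | {D2, D3, D4} | {D5}
V(D1) = q + q^3 - q^4  (w 0, c 12, <D> = -A^-16 + A^-12 + A^-4)
D2 (bracket A^-16 + 2A^-8 - 2A^-4 + 1 - 2A^4 + A^8; 12 crossings at w = -8): V = q^-8 - 2q^-7 + q^-6 - 2q^-5 + 2q^-4 + q^-2
V(D3) = q^-8 - 2q^-7 + q^-6 - 2q^-5 + 2q^-4 + q^-2  (w -8, c 12, <D> = A^-16 + 2A^-8 - 2A^-4 + 1 - 2A^4 + A^8)
V(D4) = q^-8 - 2q^-7 + q^-6 - 2q^-5 + 2q^-4 + q^-2  [10 crossings, <D> = A^-4 + 2A^4 - 2A^8 + A^12 - 2A^16 + A^20, w = -4]
V(D5) = 1  (w +2, c 10, <D> = A^6)
why: 3 values of V(q) split the 5 diagrams


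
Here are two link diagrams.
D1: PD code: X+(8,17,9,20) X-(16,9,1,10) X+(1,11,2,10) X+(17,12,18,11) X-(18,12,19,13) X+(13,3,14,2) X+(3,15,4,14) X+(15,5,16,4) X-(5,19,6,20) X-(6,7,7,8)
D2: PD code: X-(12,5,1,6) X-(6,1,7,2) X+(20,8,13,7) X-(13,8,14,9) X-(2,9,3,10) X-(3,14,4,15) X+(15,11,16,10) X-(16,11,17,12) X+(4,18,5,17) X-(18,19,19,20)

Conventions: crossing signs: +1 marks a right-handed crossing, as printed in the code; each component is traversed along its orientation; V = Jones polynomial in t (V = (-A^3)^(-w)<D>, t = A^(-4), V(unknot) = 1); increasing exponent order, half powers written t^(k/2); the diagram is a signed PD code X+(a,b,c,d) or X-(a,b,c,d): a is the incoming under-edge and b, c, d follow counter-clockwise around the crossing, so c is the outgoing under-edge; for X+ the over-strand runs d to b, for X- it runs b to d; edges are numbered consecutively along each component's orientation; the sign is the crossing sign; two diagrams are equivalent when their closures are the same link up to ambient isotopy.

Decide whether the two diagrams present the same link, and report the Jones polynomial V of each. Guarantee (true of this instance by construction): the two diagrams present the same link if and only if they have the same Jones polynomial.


equivalent: no
V(D1) = -t^(1/2) - t^(3/2) - t^(5/2) + t^(9/2)  (w +2, c 10, <D> = A^-12 - A^-4 - 1 - A^4)
V(D2) = t^(-9/2) - t^(-5/2) - t^(-3/2) - t^(-1/2)  (w -4, c 10, <D> = -A^-10 - A^-6 - A^-2 + A^6)
why: 2 classes among 2 diagrams; unequal V(t) rules out equality


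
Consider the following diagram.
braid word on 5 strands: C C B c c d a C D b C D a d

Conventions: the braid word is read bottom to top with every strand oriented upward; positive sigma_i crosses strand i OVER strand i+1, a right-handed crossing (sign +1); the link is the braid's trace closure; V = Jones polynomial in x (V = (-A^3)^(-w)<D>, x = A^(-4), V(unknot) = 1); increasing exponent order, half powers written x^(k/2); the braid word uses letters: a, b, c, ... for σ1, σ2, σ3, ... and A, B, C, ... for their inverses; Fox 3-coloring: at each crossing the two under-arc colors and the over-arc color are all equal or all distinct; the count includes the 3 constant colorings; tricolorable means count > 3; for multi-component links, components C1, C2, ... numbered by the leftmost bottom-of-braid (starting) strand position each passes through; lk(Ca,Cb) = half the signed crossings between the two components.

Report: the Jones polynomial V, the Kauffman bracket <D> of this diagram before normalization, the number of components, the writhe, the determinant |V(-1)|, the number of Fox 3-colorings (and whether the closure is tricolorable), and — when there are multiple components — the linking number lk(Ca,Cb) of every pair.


Jones polynomial: V(x) = -x^-3 + 2x^-2 - 2x^-1 + 3 - 2x + 2x^2 - x^3
<D> = -A^-12 + 2A^-8 - 2A^-4 + 3 - 2A^4 + 2A^8 - A^12; writhe 0
components 1, writhe 0 (14 crossings)
3-colorings: 3 of 3^14, det 13 — not tricolorable
note: w = 0 shifts under R1 moves; the (-A^3)^(0) factor cancels that in V


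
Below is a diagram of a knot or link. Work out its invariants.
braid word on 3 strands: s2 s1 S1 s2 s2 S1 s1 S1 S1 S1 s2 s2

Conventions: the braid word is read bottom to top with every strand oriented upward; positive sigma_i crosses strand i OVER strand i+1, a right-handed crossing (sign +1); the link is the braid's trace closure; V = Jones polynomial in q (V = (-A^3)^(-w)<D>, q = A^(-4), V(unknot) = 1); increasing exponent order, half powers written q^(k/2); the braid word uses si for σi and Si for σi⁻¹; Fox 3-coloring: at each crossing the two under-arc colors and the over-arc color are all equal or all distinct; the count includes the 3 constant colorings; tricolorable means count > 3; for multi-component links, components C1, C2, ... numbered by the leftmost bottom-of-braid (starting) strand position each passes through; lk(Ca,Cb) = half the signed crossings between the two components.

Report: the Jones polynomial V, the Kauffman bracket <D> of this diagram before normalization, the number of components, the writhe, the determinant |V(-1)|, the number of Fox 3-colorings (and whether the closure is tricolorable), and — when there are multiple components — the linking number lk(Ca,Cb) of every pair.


V(q) = -q^-2 + q^-1 - 1 + 3q - 2q^2 + 3q^3 - 2q^4 + q^5 - q^6
bracket: -A^-18 + A^-14 - 2A^-10 + 3A^-6 - 2A^-2 + 3A^2 - A^6 + A^10 - A^14, w = +2
1 component, writhe +2, over 12 crossings
det 15, colorings 9 of 3^12 — tricolorable
observation: the word shrinks to σ2 σ2 σ2 σ1⁻¹ σ1⁻¹ σ1⁻¹ σ2 σ2 after cancelling


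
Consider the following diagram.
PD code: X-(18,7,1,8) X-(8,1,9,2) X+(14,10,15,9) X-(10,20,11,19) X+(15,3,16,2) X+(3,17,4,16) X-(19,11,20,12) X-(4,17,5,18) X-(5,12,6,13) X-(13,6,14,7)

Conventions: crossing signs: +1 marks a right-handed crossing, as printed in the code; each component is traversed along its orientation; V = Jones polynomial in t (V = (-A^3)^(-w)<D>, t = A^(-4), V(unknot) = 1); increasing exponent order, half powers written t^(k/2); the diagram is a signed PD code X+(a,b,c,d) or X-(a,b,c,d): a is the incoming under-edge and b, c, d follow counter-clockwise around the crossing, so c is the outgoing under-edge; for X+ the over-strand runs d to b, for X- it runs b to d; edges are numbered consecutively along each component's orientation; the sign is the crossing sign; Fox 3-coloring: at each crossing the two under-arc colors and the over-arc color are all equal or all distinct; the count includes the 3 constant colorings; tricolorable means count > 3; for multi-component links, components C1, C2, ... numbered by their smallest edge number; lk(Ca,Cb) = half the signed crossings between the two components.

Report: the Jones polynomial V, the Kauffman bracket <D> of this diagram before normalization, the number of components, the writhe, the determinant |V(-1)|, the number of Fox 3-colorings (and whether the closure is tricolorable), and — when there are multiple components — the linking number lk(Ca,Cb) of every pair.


V = t^(-13/2) - t^(-11/2) + t^(-9/2) - 2t^(-7/2) - t^(-3/2)
<D> = -A^-6 - 2A^2 + A^6 - A^10 + A^14 (w = -4)
2 components over 10 crossings, w = -4
lk(C1,C2): -1
9 Fox colorings among 3^10, |V(-1)| = 6: tricolorable
why: span 5 respects span(V) <= c + mu - 1 = 11 for this 2-component diagram


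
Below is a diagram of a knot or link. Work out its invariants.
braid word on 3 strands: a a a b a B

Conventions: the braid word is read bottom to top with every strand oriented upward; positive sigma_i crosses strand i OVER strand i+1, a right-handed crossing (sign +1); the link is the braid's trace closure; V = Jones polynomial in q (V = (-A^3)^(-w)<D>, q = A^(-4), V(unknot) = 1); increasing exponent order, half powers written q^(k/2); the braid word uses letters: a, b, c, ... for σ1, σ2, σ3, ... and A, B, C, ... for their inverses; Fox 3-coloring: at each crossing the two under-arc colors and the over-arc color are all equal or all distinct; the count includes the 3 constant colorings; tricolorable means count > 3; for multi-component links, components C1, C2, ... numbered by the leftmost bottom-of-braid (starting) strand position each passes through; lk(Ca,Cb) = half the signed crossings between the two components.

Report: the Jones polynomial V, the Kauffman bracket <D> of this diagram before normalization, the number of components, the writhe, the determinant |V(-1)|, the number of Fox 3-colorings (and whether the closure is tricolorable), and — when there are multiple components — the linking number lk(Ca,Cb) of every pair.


V(q) = q + q^3 - q^4
bracket: -A^-4 + 1 + A^8, w = +4
1 component, writhe +4, over 6 crossings
det 3, colorings 9 of 3^6 — tricolorable
observation: V spans 3 powers of q: at least 3 crossings in any diagram


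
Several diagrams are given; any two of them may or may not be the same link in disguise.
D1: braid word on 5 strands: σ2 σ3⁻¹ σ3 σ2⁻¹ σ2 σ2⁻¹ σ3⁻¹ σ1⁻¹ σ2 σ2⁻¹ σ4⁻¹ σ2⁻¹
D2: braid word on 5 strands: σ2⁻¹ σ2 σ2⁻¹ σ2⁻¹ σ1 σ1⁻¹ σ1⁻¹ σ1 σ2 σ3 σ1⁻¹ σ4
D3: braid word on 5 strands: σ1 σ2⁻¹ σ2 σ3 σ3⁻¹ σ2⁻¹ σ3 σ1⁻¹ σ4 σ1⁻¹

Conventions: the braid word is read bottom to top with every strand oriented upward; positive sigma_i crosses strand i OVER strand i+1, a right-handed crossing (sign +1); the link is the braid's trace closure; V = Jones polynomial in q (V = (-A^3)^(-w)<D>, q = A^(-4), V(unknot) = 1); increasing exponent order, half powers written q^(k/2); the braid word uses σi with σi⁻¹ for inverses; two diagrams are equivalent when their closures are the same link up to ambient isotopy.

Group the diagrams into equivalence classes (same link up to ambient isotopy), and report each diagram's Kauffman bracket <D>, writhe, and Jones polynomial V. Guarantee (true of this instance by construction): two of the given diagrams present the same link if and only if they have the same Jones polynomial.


equivalence classes: {D1, D2, D3}
D1 (bracket A^-12; 12 crossings at w = -4): V = 1
V(D2) = 1  [12 crossings, <D> = 1, w = 0]
D3 (bracket 1; 10 crossings at w = 0): V = 1
key observation: one V(q) for all 3 diagrams — one class (guaranteed)


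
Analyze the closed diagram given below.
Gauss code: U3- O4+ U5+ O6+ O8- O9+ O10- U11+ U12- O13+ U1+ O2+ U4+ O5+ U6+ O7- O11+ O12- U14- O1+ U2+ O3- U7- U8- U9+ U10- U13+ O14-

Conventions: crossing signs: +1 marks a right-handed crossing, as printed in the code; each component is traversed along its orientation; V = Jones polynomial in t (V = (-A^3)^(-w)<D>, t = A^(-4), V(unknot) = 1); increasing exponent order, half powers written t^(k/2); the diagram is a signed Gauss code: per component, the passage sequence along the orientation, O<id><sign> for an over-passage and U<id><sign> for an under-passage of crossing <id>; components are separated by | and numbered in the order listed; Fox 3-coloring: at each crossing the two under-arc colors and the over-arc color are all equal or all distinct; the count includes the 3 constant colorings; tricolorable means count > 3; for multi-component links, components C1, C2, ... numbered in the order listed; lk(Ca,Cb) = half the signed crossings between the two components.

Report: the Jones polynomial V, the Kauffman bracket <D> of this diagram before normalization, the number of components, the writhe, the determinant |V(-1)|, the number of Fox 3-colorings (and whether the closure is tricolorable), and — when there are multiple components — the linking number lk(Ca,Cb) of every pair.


Jones polynomial: V(t) = -t^-2 + 2t^-1 - 3 + 5t - 4t^2 + 5t^3 - 4t^4 + 2t^5 - t^6
<D> = -A^-18 + 2A^-14 - 4A^-10 + 5A^-6 - 4A^-2 + 5A^2 - 3A^6 + 2A^10 - A^14; writhe +2
components 1, writhe +2 (14 crossings)
3-colorings: 9 of 3^14, det 27 — tricolorable
note: the span of V is 8, forcing >= 8 crossings in any diagram


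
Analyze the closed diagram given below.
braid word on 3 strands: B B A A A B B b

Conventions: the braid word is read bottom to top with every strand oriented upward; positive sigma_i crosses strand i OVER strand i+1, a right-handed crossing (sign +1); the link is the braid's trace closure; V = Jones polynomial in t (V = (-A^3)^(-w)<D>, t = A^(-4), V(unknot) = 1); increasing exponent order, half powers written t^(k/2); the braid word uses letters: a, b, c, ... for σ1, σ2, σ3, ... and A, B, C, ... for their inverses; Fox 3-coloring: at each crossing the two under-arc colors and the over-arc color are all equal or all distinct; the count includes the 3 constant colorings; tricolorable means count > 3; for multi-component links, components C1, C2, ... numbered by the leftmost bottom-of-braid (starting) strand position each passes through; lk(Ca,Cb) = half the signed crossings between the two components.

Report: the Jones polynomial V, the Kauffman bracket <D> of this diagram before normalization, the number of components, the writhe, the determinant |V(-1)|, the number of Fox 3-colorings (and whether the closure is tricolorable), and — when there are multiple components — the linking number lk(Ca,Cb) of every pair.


V = t^-8 - 2t^-7 + t^-6 - 2t^-5 + 2t^-4 + t^-2
<D> = A^-10 + 2A^-2 - 2A^2 + A^6 - 2A^10 + A^14 (w = -6)
1 component over 8 crossings, w = -6
27 Fox colorings among 3^8, |V(-1)| = 9: tricolorable
why: free reduction leaves σ2⁻¹ σ2⁻¹ σ1⁻¹ σ1⁻¹ σ1⁻¹ σ2⁻¹ of the original 8 letters


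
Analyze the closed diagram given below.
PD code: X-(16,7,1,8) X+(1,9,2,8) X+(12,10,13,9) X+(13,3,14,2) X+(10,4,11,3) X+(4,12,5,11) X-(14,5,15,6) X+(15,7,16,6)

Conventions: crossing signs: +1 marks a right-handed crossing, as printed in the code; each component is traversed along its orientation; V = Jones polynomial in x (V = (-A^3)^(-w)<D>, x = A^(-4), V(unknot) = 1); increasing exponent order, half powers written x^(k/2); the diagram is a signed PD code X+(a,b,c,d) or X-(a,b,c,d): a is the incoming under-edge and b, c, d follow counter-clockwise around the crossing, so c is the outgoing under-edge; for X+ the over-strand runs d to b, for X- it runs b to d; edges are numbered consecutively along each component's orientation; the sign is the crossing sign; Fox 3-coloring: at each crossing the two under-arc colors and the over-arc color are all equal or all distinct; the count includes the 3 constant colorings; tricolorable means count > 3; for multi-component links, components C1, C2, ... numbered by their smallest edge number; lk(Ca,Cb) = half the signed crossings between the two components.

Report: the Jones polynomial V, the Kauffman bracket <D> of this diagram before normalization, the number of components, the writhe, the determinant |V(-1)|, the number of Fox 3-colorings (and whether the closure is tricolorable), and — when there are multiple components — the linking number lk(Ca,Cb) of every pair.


Jones polynomial: V(x) = x + x^3 - x^4
<D> = -A^-4 + 1 + A^8; writhe +4
components 1, writhe +4 (8 crossings)
3-colorings: 9 of 3^8, det 3 — tricolorable
note: |V(-1)| = 3: so tricolorable, since 3 divides 3


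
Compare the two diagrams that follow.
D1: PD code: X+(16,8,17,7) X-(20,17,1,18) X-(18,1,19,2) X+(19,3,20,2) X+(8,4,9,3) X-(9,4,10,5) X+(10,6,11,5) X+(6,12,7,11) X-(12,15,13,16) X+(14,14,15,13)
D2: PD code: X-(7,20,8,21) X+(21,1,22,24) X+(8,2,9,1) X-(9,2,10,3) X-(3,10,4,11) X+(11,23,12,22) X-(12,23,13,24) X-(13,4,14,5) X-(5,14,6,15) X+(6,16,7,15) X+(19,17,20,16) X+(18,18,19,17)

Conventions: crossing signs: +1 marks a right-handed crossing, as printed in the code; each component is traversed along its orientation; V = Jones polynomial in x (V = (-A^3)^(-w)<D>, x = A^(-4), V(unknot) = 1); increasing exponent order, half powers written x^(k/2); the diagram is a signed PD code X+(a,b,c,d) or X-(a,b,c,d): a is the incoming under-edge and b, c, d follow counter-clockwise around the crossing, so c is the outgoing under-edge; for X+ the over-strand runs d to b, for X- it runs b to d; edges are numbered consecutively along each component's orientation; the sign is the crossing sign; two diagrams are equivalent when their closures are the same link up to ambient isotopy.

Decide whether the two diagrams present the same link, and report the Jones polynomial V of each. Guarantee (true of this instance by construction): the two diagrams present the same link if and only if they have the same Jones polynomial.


equivalent: no
V(D1) = x + x^3 - x^4  (w +2, c 10, <D> = -A^-10 + A^-6 + A^2)
V(D2) = -x^-4 + x^-3 + x^-1  (w 0, c 12, <D> = A^4 + A^12 - A^16)
why: 2 classes among 2 diagrams; unequal V(x) rules out equality


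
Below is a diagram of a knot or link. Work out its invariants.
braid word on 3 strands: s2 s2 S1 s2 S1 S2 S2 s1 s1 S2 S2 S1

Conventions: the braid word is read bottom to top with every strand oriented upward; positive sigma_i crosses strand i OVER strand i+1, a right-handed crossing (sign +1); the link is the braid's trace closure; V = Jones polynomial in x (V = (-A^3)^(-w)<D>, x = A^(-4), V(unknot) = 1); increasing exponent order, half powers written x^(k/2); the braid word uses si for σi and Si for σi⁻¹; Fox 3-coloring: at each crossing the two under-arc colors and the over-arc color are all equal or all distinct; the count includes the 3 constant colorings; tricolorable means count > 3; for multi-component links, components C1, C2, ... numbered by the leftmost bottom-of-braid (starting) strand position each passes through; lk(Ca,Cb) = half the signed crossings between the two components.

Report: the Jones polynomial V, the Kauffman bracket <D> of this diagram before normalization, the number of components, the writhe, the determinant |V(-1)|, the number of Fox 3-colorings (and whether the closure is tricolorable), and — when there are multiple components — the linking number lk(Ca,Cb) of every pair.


V(x) = -x^-7 + 3x^-6 - 6x^-5 + 8x^-4 - 10x^-3 + 12x^-2 - 10x^-1 + 9 - 6x + 3x^2 - x^3
bracket: -A^-18 + 3A^-14 - 6A^-10 + 9A^-6 - 10A^-2 + 12A^2 - 10A^6 + 8A^10 - 6A^14 + 3A^18 - A^22, w = -2
1 component, writhe -2, over 12 crossings
det 69, colorings 9 of 3^12 — tricolorable
observation: the span of V is 10, forcing >= 10 crossings in any diagram


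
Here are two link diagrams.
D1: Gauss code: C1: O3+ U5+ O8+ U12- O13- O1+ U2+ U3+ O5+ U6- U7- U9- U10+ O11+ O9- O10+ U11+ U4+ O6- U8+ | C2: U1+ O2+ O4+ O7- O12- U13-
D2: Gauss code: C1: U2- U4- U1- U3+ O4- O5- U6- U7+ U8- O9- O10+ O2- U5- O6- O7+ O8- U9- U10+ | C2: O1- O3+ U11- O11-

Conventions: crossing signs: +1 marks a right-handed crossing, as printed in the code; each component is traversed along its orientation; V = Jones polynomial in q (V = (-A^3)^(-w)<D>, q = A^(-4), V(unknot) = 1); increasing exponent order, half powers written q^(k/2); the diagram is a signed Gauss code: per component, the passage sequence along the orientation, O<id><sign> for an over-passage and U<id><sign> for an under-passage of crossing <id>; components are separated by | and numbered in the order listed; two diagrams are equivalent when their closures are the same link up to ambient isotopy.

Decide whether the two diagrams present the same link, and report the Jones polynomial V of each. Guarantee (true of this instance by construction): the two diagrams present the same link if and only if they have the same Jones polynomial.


equivalent: no
V(D1) = -q^(1/2) - q^(3/2) - q^(5/2) + q^(9/2)  (w +3, c 13, <D> = -A^-9 + A^-1 + A^3 + A^7)
D2 (bracket A^-13 + A^-9 + A^-5 - A^3; 11 crossings at w = -5): V = q^(-9/2) - q^(-5/2) - q^(-3/2) - q^(-1/2)
why: 2 values of V(q) split the 2 diagrams


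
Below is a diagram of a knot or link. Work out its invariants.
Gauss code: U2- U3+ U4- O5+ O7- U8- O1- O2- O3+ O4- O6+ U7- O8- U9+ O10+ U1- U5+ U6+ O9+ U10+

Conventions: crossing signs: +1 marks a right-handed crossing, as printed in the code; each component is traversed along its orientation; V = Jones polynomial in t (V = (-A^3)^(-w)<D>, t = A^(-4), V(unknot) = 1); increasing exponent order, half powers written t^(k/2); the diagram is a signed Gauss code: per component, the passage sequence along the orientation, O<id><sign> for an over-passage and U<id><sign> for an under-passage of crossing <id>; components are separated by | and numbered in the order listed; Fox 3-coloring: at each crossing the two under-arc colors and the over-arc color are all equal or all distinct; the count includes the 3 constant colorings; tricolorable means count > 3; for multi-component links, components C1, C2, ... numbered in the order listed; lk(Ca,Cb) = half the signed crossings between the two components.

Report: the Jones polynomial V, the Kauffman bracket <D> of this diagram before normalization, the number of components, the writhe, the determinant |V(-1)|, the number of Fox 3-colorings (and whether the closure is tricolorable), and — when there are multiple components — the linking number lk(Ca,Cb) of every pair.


V = -t^-3 + t^-2 - t^-1 + 3 - t + t^2 - t^3
<D> = -A^-12 + A^-8 - A^-4 + 3 - A^4 + A^8 - A^12 (w = 0)
1 component over 10 crossings, w = 0
27 Fox colorings among 3^10, |V(-1)| = 9: tricolorable
why: det 9 = |V(-1)|; divisible by 3, so tricolorable
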